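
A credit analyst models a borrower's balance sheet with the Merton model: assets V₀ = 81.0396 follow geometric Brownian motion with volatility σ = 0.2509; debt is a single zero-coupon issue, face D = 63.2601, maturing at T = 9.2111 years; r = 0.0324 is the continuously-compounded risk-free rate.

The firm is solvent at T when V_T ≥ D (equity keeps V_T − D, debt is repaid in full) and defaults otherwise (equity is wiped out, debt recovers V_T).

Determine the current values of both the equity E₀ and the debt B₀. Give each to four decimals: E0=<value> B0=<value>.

E0=40.3567 B0=40.6829

d₁ = [ln(V₀/D) + (r + σ²/2)T] / (σ√T)
   = [ln(81.0396/63.2601) + (0.0324 + 0.5·0.2509²)·9.2111] / (0.2509·√9.2111)
   = [0.247683 + 0.588363] / 0.761476 = 1.097928
d₂ = d₁ − σ√T = 1.097928 − 0.761476 = 0.336451
N(d₁) = 0.863882,  N(d₂) = 0.631735,  e^(−rT) = 0.741975
E₀ = V₀·N(d₁) − D·e^(−rT)·N(d₂)
   = 81.0396·0.863882 − 63.2601·0.741975·0.631735 = 40.356652
B₀ = V₀ − E₀ = 81.0396 − 40.356652 = 40.682948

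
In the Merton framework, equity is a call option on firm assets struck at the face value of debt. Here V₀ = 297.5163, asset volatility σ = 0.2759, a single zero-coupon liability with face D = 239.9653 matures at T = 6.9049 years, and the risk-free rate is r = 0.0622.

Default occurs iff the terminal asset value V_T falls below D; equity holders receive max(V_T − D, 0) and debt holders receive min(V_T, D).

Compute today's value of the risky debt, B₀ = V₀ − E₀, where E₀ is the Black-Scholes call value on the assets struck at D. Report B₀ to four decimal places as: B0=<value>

d₁ = [ln(V₀/D) + (r + σ²/2)T] / (σ√T)
   = [ln(297.5163/239.9653) + (0.0622 + 0.5·0.2759²)·6.9049] / (0.2759·√6.9049)
   = [0.214975 + 0.692288] / 0.724987 = 1.251419
d₂ = d₁ − σ√T = 1.251419 − 0.724987 = 0.526432
N(d₁) = 0.894609,  N(d₂) = 0.700706,  e^(−rT) = 0.650844
E₀ = V₀·N(d₁) − D·e^(−rT)·N(d₂)
   = 297.5163·0.894609 − 239.9653·0.650844·0.700706 = 156.724532
B₀ = V₀ − E₀ = 297.5163 − 156.724532 = 140.791768

B0=140.7918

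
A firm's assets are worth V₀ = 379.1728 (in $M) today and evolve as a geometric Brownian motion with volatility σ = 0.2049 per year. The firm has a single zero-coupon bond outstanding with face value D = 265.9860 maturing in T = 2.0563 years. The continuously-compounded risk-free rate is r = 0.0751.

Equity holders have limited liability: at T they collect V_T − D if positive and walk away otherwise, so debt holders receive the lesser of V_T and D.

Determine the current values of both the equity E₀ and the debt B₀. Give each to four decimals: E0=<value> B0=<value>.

E0=152.6958 B0=226.4770

d₁ = [ln(V₀/D) + (r + σ²/2)T] / (σ√T)
   = [ln(379.1728/265.9860) + (0.0751 + 0.5·0.2049²)·2.0563] / (0.2049·√2.0563)
   = [0.354548 + 0.197594] / 0.293823 = 1.879169
d₂ = d₁ − σ√T = 1.879169 − 0.293823 = 1.585347
N(d₁) = 0.969889,  N(d₂) = 0.943556,  e^(−rT) = 0.856905
E₀ = V₀·N(d₁) − D·e^(−rT)·N(d₂)
   = 379.1728·0.969889 − 265.9860·0.856905·0.943556 = 152.695829
B₀ = V₀ − E₀ = 379.1728 − 152.695829 = 226.476971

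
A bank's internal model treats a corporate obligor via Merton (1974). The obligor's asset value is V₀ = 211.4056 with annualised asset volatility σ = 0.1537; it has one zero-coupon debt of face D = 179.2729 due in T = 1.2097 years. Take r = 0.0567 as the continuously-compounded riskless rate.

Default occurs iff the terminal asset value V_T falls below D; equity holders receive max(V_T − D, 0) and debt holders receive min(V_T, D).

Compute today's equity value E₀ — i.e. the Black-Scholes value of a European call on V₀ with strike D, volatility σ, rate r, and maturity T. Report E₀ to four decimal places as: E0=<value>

d₁ = [ln(V₀/D) + (r + σ²/2)T] / (σ√T)
   = [ln(211.4056/179.2729) + (0.0567 + 0.5·0.1537²)·1.2097] / (0.1537·√1.2097)
   = [0.164869 + 0.082879] / 0.169049 = 1.465540
d₂ = d₁ − σ√T = 1.465540 − 0.169049 = 1.296491
N(d₁) = 0.928613,  N(d₂) = 0.902597,  e^(−rT) = 0.933709
E₀ = V₀·N(d₁) − D·e^(−rT)·N(d₂)
   = 211.4056·0.928613 − 179.2729·0.933709·0.902597 = 45.229432

E0=45.2294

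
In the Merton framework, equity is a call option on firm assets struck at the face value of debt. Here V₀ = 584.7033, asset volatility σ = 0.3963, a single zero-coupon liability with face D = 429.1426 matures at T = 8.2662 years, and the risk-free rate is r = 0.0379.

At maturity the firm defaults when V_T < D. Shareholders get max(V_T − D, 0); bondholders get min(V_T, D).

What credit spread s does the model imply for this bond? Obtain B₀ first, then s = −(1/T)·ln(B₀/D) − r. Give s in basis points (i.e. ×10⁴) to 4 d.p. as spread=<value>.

d₁ = [ln(V₀/D) + (r + σ²/2)T] / (σ√T)
   = [ln(584.7033/429.1426) + (0.0379 + 0.5·0.3963²)·8.2662] / (0.3963·√8.2662)
   = [0.309315 + 0.962408] / 1.139402 = 1.116132
d₂ = d₁ − σ√T = 1.116132 − 1.139402 = -0.023270
N(d₁) = 0.867817,  N(d₂) = 0.490717,  e^(−rT) = 0.731039
E₀ = V₀·N(d₁) − D·e^(−rT)·N(d₂)
   = 584.7033·0.867817 − 429.1426·0.731039·0.490717 = 353.467797
B₀ = V₀ − E₀ = 584.7033 − 353.467797 = 231.235503
spread = −(1/T)·ln(B₀/D) − r = −(1/8.2662)·ln(231.235503/429.1426) − 0.0379 = 0.03690494
in basis points: 0.03690494 × 10⁴ = 369.0494 bp

spread=369.0494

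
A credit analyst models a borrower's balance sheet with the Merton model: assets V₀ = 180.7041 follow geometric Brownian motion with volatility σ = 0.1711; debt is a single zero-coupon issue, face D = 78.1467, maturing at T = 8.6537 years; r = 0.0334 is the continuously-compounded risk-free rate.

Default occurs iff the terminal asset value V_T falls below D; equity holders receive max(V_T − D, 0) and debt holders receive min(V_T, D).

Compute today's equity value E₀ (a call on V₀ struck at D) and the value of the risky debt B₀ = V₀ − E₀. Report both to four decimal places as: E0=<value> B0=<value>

E0=122.3933 B0=58.3108

d₁ = [ln(V₀/D) + (r + σ²/2)T] / (σ√T)
   = [ln(180.7041/78.1467) + (0.0334 + 0.5·0.1711²)·8.6537] / (0.1711·√8.6537)
   = [0.838273 + 0.415703] / 0.503328 = 2.491371
d₂ = d₁ − σ√T = 2.491371 − 0.503328 = 1.988043
N(d₁) = 0.993637,  N(d₂) = 0.976597,  e^(−rT) = 0.748987
E₀ = V₀·N(d₁) − D·e^(−rT)·N(d₂)
   = 180.7041·0.993637 − 78.1467·0.748987·0.976597 = 122.393318
B₀ = V₀ − E₀ = 180.7041 − 122.393318 = 58.310782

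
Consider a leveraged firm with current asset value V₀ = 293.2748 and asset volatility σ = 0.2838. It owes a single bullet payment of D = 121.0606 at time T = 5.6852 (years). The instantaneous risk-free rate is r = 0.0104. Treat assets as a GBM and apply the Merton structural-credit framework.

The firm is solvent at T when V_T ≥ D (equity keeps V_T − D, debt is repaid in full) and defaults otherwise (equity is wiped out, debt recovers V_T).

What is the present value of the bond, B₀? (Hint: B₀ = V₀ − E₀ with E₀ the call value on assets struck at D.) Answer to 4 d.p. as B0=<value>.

B0=109.7022

d₁ = [ln(V₀/D) + (r + σ²/2)T] / (σ√T)
   = [ln(293.2748/121.0606) + (0.0104 + 0.5·0.2838²)·5.6852] / (0.2838·√5.6852)
   = [0.884819 + 0.288076] / 0.676683 = 1.733300
d₂ = d₁ − σ√T = 1.733300 − 0.676683 = 1.056617
N(d₁) = 0.958479,  N(d₂) = 0.854657,  e^(−rT) = 0.942588
E₀ = V₀·N(d₁) − D·e^(−rT)·N(d₂)
   = 293.2748·0.958479 − 121.0606·0.942588·0.854657 = 183.572576
B₀ = V₀ − E₀ = 293.2748 − 183.572576 = 109.702224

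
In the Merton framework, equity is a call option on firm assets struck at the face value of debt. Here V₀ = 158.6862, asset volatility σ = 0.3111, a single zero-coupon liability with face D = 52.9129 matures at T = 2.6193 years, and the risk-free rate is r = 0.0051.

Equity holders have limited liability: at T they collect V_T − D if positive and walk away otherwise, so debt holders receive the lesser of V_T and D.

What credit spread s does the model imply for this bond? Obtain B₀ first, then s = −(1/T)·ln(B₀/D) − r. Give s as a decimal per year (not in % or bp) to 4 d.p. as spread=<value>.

d₁ = [ln(V₀/D) + (r + σ²/2)T] / (σ√T)
   = [ln(158.6862/52.9129) + (0.0051 + 0.5·0.3111²)·2.6193] / (0.3111·√2.6193)
   = [1.098282 + 0.140111] / 0.503492 = 2.459606
d₂ = d₁ − σ√T = 2.459606 − 0.503492 = 1.956114
N(d₁) = 0.993046,  N(d₂) = 0.974774,  e^(−rT) = 0.986730
E₀ = V₀·N(d₁) − D·e^(−rT)·N(d₂)
   = 158.6862·0.993046 − 52.9129·0.986730·0.974774 = 106.688915
B₀ = V₀ − E₀ = 158.6862 − 106.688915 = 51.997285
spread = −(1/T)·ln(B₀/D) − r = −(1/2.6193)·ln(51.997285/52.9129) − 0.0051 = 0.00156425

spread=0.0016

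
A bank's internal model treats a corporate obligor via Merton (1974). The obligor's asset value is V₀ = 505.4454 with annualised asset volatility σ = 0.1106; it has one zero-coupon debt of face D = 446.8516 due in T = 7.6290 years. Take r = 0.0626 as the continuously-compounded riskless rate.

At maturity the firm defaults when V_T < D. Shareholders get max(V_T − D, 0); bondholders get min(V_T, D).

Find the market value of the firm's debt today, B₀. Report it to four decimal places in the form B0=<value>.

d₁ = [ln(V₀/D) + (r + σ²/2)T] / (σ√T)
   = [ln(505.4454/446.8516) + (0.0626 + 0.5·0.1106²)·7.6290] / (0.1106·√7.6290)
   = [0.123213 + 0.524236] / 0.305484 = 2.119419
d₂ = d₁ − σ√T = 2.119419 − 0.305484 = 1.813934
N(d₁) = 0.982972,  N(d₂) = 0.965156,  e^(−rT) = 0.620286
E₀ = V₀·N(d₁) − D·e^(−rT)·N(d₂)
   = 505.4454·0.982972 − 446.8516·0.620286·0.965156 = 229.321211
B₀ = V₀ − E₀ = 505.4454 − 229.321211 = 276.124189

B0=276.1242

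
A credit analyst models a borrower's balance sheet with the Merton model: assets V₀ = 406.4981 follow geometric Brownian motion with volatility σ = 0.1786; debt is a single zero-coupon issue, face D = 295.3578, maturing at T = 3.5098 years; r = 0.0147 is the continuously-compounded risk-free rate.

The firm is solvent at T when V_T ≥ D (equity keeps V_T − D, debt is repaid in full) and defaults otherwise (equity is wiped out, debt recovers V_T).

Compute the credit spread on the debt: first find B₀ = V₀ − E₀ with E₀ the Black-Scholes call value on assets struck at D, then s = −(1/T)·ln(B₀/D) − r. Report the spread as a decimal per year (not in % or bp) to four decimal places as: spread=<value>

spread=0.0078

d₁ = [ln(V₀/D) + (r + σ²/2)T] / (σ√T)
   = [ln(406.4981/295.3578) + (0.0147 + 0.5·0.1786²)·3.5098] / (0.1786·√3.5098)
   = [0.319392 + 0.107572] / 0.334597 = 1.276051
d₂ = d₁ − σ√T = 1.276051 − 0.334597 = 0.941454
N(d₁) = 0.899031,  N(d₂) = 0.826764,  e^(−rT) = 0.949714
E₀ = V₀·N(d₁) − D·e^(−rT)·N(d₂)
   = 406.4981·0.899031 − 295.3578·0.949714·0.826764 = 133.542690
B₀ = V₀ − E₀ = 406.4981 − 133.542690 = 272.955410
spread = −(1/T)·ln(B₀/D) − r = −(1/3.5098)·ln(272.955410/295.3578) − 0.0147 = 0.00777395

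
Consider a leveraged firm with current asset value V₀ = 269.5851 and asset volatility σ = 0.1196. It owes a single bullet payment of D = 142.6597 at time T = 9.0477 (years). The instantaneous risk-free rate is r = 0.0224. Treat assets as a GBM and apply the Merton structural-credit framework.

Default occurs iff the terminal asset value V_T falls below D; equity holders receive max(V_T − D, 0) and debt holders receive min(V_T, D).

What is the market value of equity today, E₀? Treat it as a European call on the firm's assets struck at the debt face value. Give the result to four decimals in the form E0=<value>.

d₁ = [ln(V₀/D) + (r + σ²/2)T] / (σ√T)
   = [ln(269.5851/142.6597) + (0.0224 + 0.5·0.1196²)·9.0477] / (0.1196·√9.0477)
   = [0.636422 + 0.267378] / 0.359750 = 2.512304
d₂ = d₁ − σ√T = 2.512304 − 0.359750 = 2.152555
N(d₁) = 0.994003,  N(d₂) = 0.984323,  e^(−rT) = 0.816549
E₀ = V₀·N(d₁) − D·e^(−rT)·N(d₂)
   = 269.5851·0.994003 − 142.6597·0.816549·0.984323 = 153.305876

E0=153.3059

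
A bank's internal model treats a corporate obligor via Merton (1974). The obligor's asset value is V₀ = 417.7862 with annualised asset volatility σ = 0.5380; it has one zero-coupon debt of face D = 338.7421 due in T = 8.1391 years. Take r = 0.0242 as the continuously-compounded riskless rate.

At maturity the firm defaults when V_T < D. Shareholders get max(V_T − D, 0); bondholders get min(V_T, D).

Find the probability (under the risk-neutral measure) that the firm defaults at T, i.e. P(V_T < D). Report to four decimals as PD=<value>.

PD=0.6923

d₁ = [ln(V₀/D) + (r + σ²/2)T] / (σ√T)
   = [ln(417.7862/338.7421) + (0.0242 + 0.5·0.5380²)·8.1391] / (0.5380·√8.1391)
   = [0.209731 + 1.374873] / 1.534866 = 1.032405
d₂ = d₁ − σ√T = 1.032405 − 1.534866 = -0.502461
risk-neutral PD = N(−d₂) = N(0.502461) = 0.692328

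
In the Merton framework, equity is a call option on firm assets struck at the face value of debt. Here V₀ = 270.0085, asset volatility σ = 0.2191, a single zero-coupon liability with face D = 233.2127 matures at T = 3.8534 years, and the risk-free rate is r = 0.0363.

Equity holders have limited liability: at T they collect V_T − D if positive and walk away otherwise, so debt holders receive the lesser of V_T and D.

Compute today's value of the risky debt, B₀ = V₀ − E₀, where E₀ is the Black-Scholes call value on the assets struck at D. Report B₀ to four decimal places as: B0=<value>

d₁ = [ln(V₀/D) + (r + σ²/2)T] / (σ√T)
   = [ln(270.0085/233.2127) + (0.0363 + 0.5·0.2191²)·3.8534] / (0.2191·√3.8534)
   = [0.146503 + 0.232369] / 0.430095 = 0.880903
d₂ = d₁ − σ√T = 0.880903 − 0.430095 = 0.450808
N(d₁) = 0.810815,  N(d₂) = 0.673936,  e^(−rT) = 0.869464
E₀ = V₀·N(d₁) − D·e^(−rT)·N(d₂)
   = 270.0085·0.810815 − 233.2127·0.869464·0.673936 = 82.272869
B₀ = V₀ − E₀ = 270.0085 − 82.272869 = 187.735631

B0=187.7356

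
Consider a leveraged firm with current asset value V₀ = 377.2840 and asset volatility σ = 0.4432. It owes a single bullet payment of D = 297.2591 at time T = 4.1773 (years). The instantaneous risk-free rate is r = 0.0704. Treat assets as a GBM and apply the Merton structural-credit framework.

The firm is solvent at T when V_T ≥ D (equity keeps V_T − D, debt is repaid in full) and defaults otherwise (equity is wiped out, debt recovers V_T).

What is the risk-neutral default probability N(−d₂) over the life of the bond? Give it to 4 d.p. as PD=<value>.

d₁ = [ln(V₀/D) + (r + σ²/2)T] / (σ√T)
   = [ln(377.2840/297.2591) + (0.0704 + 0.5·0.4432²)·4.1773] / (0.4432·√4.1773)
   = [0.238394 + 0.704348] / 0.905832 = 1.040747
d₂ = d₁ − σ√T = 1.040747 − 0.905832 = 0.134915
risk-neutral PD = N(−d₂) = N(-0.134915) = 0.446340

PD=0.4463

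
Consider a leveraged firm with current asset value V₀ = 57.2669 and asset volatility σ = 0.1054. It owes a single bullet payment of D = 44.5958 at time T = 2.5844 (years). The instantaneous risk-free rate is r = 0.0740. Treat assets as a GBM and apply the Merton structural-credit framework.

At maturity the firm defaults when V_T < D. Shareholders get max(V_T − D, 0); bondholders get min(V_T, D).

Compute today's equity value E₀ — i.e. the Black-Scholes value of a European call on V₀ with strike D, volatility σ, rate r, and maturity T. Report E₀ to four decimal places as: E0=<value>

E0=20.4451

d₁ = [ln(V₀/D) + (r + σ²/2)T] / (σ√T)
   = [ln(57.2669/44.5958) + (0.0740 + 0.5·0.1054²)·2.5844] / (0.1054·√2.5844)
   = [0.250083 + 0.205601] / 0.169442 = 2.689325
d₂ = d₁ − σ√T = 2.689325 − 0.169442 = 2.519883
N(d₁) = 0.996420,  N(d₂) = 0.994130,  e^(−rT) = 0.825930
E₀ = V₀·N(d₁) − D·e^(−rT)·N(d₂)
   = 57.2669·0.996420 − 44.5958·0.825930·0.994130 = 20.445096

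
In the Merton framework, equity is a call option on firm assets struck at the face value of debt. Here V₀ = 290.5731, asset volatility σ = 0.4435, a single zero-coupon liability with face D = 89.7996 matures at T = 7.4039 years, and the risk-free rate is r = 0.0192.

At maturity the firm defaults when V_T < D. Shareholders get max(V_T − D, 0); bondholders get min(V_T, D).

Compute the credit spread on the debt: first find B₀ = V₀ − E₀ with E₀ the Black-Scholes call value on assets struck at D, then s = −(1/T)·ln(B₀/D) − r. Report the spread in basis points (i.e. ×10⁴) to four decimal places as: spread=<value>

spread=211.1070

d₁ = [ln(V₀/D) + (r + σ²/2)T] / (σ√T)
   = [ln(290.5731/89.7996) + (0.0192 + 0.5·0.4435²)·7.4039] / (0.4435·√7.4039)
   = [1.174275 + 0.870300] / 1.206768 = 1.694256
d₂ = d₁ − σ√T = 1.694256 − 1.206768 = 0.487488
N(d₁) = 0.954892,  N(d₂) = 0.687044,  e^(−rT) = 0.867487
E₀ = V₀·N(d₁) − D·e^(−rT)·N(d₂)
   = 290.5731·0.954892 − 89.7996·0.867487·0.687044 = 223.945153
B₀ = V₀ − E₀ = 290.5731 − 223.945153 = 66.627947
spread = −(1/T)·ln(B₀/D) − r = −(1/7.4039)·ln(66.627947/89.7996) − 0.0192 = 0.02111070
in basis points: 0.02111070 × 10⁴ = 211.1070 bp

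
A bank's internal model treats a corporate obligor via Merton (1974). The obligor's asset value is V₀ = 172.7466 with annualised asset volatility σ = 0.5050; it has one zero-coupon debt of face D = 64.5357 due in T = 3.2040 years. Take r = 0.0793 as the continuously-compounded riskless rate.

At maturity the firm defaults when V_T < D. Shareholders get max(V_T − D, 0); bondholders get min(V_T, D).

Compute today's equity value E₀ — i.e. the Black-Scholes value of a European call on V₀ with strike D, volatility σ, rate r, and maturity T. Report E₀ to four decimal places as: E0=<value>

d₁ = [ln(V₀/D) + (r + σ²/2)T] / (σ√T)
   = [ln(172.7466/64.5357) + (0.0793 + 0.5·0.5050²)·3.2040] / (0.5050·√3.2040)
   = [0.984607 + 0.662627] / 0.903936 = 1.822291
d₂ = d₁ − σ√T = 1.822291 − 0.903936 = 0.918355
N(d₁) = 0.965795,  N(d₂) = 0.820784,  e^(−rT) = 0.775632
E₀ = V₀·N(d₁) − D·e^(−rT)·N(d₂)
   = 172.7466·0.965795 − 64.5357·0.775632·0.820784 = 125.752632

E0=125.7526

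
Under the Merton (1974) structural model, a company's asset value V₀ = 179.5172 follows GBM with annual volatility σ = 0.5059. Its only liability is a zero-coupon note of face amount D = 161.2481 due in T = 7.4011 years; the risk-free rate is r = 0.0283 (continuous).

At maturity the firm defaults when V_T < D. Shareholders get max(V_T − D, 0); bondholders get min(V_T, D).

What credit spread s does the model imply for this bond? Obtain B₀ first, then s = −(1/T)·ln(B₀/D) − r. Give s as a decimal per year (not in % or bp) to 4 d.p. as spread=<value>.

spread=0.0761

d₁ = [ln(V₀/D) + (r + σ²/2)T] / (σ√T)
   = [ln(179.5172/161.2481) + (0.0283 + 0.5·0.5059²)·7.4011] / (0.5059·√7.4011)
   = [0.107327 + 1.156551] / 1.376299 = 0.918316
d₂ = d₁ − σ√T = 0.918316 − 1.376299 = -0.457983
N(d₁) = 0.820773,  N(d₂) = 0.323482,  e^(−rT) = 0.811029
E₀ = V₀·N(d₁) − D·e^(−rT)·N(d₂)
   = 179.5172·0.820773 − 161.2481·0.811029·0.323482 = 105.038898
B₀ = V₀ − E₀ = 179.5172 − 105.038898 = 74.478302
spread = −(1/T)·ln(B₀/D) − r = −(1/7.4011)·ln(74.478302/161.2481) − 0.0283 = 0.07606777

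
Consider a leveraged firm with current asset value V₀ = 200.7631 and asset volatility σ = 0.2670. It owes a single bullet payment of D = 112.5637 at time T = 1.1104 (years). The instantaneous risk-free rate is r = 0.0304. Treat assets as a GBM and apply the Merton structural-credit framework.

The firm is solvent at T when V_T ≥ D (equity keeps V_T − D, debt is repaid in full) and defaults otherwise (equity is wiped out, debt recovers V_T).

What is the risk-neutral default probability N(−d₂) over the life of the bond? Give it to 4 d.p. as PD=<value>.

d₁ = [ln(V₀/D) + (r + σ²/2)T] / (σ√T)
   = [ln(200.7631/112.5637) + (0.0304 + 0.5·0.2670²)·1.1104] / (0.2670·√1.1104)
   = [0.578606 + 0.073336] / 0.281353 = 2.317171
d₂ = d₁ − σ√T = 2.317171 − 0.281353 = 2.035818
risk-neutral PD = N(−d₂) = N(-2.035818) = 0.020884

PD=0.0209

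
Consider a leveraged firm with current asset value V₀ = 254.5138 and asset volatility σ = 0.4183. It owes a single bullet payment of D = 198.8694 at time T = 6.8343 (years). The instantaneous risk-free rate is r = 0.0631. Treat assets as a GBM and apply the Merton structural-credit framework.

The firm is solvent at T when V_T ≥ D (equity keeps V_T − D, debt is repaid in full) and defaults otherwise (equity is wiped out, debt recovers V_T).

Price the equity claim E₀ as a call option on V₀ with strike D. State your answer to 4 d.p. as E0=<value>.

d₁ = [ln(V₀/D) + (r + σ²/2)T] / (σ√T)
   = [ln(254.5138/198.8694) + (0.0631 + 0.5·0.4183²)·6.8343] / (0.4183·√6.8343)
   = [0.246707 + 1.029160] / 1.093541 = 1.166730
d₂ = d₁ − σ√T = 1.166730 − 1.093541 = 0.073189
N(d₁) = 0.878340,  N(d₂) = 0.529172,  e^(−rT) = 0.649700
E₀ = V₀·N(d₁) − D·e^(−rT)·N(d₂)
   = 254.5138·0.878340 − 198.8694·0.649700·0.529172 = 155.177760

E0=155.1778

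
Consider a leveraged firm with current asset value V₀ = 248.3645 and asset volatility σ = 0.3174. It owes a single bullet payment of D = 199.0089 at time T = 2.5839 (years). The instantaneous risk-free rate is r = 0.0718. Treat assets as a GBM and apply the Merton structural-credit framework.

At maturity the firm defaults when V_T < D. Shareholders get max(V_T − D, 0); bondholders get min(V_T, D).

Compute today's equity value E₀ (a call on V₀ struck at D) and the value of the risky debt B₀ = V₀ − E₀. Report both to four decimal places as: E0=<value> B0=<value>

E0=95.2915 B0=153.0730

d₁ = [ln(V₀/D) + (r + σ²/2)T] / (σ√T)
   = [ln(248.3645/199.0089) + (0.0718 + 0.5·0.3174²)·2.5839] / (0.3174·√2.5839)
   = [0.221548 + 0.315679] / 0.510205 = 1.052962
d₂ = d₁ − σ√T = 1.052962 − 0.510205 = 0.542757
N(d₁) = 0.853821,  N(d₂) = 0.706351,  e^(−rT) = 0.830669
E₀ = V₀·N(d₁) − D·e^(−rT)·N(d₂)
   = 248.3645·0.853821 − 199.0089·0.830669·0.706351 = 95.291469
B₀ = V₀ − E₀ = 248.3645 − 95.291469 = 153.073031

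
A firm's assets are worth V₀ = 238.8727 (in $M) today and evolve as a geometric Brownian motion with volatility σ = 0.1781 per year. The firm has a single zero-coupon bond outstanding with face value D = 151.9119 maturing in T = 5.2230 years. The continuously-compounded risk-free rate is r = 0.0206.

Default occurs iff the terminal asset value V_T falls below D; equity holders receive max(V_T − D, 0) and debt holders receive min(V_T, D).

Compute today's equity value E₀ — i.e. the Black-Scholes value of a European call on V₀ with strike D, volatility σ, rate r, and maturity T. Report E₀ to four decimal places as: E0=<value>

E0=105.2534

d₁ = [ln(V₀/D) + (r + σ²/2)T] / (σ√T)
   = [ln(238.8727/151.9119) + (0.0206 + 0.5·0.1781²)·5.2230] / (0.1781·√5.2230)
   = [0.452630 + 0.190430] / 0.407028 = 1.579892
d₂ = d₁ − σ√T = 1.579892 − 0.407028 = 1.172864
N(d₁) = 0.942934,  N(d₂) = 0.879575,  e^(−rT) = 0.897992
E₀ = V₀·N(d₁) − D·e^(−rT)·N(d₂)
   = 238.8727·0.942934 − 151.9119·0.897992·0.879575 = 105.253401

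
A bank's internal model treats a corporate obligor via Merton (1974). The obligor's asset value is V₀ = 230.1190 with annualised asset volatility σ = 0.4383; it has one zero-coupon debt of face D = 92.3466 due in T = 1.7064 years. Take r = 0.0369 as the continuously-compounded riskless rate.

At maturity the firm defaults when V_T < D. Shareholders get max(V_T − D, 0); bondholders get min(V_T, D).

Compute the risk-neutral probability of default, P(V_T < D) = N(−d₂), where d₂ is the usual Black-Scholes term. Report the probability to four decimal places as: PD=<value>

d₁ = [ln(V₀/D) + (r + σ²/2)T] / (σ√T)
   = [ln(230.1190/92.3466) + (0.0369 + 0.5·0.4383²)·1.7064] / (0.4383·√1.7064)
   = [0.913048 + 0.226872] / 0.572548 = 1.990959
d₂ = d₁ − σ√T = 1.990959 − 0.572548 = 1.418411
risk-neutral PD = N(−d₂) = N(-1.418411) = 0.078035

PD=0.0780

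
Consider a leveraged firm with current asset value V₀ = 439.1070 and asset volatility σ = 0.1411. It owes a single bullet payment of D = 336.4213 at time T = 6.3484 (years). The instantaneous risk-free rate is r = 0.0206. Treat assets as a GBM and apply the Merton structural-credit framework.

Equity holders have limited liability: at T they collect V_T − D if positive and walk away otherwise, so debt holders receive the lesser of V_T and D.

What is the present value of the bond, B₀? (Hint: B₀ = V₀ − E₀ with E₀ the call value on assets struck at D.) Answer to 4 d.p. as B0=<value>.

B0=286.7788

d₁ = [ln(V₀/D) + (r + σ²/2)T] / (σ√T)
   = [ln(439.1070/336.4213) + (0.0206 + 0.5·0.1411²)·6.3484] / (0.1411·√6.3484)
   = [0.266379 + 0.193973] / 0.355516 = 1.294883
d₂ = d₁ − σ√T = 1.294883 − 0.355516 = 0.939367
N(d₁) = 0.902320,  N(d₂) = 0.826229,  e^(−rT) = 0.877413
E₀ = V₀·N(d₁) − D·e^(−rT)·N(d₂)
   = 439.1070·0.902320 − 336.4213·0.877413·0.826229 = 152.328219
B₀ = V₀ − E₀ = 439.1070 − 152.328219 = 286.778781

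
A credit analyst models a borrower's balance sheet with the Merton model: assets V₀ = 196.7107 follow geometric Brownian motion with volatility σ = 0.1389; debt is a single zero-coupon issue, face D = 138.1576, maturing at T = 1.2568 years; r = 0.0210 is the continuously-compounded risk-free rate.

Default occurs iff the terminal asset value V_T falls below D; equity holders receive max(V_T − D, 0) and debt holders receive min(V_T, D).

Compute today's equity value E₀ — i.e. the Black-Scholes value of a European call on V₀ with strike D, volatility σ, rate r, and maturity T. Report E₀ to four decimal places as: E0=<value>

E0=62.2129

d₁ = [ln(V₀/D) + (r + σ²/2)T] / (σ√T)
   = [ln(196.7107/138.1576) + (0.0210 + 0.5·0.1389²)·1.2568] / (0.1389·√1.2568)
   = [0.353339 + 0.038517] / 0.155717 = 2.516465
d₂ = d₁ − σ√T = 2.516465 − 0.155717 = 2.360748
N(d₁) = 0.994073,  N(d₂) = 0.990881,  e^(−rT) = 0.973952
E₀ = V₀·N(d₁) − D·e^(−rT)·N(d₂)
   = 196.7107·0.994073 − 138.1576·0.973952·0.990881 = 62.212926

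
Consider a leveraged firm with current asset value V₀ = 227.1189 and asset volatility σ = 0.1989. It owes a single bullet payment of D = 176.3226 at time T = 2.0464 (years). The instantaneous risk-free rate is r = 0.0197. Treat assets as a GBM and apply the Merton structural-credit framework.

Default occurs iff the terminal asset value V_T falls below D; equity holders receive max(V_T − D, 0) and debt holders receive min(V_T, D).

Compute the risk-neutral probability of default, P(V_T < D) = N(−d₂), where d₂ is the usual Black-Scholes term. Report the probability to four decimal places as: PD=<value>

PD=0.1870

d₁ = [ln(V₀/D) + (r + σ²/2)T] / (σ√T)
   = [ln(227.1189/176.3226) + (0.0197 + 0.5·0.1989²)·2.0464] / (0.1989·√2.0464)
   = [0.253158 + 0.080793] / 0.284531 = 1.173690
d₂ = d₁ − σ√T = 1.173690 − 0.284531 = 0.889159
risk-neutral PD = N(−d₂) = N(-0.889159) = 0.186959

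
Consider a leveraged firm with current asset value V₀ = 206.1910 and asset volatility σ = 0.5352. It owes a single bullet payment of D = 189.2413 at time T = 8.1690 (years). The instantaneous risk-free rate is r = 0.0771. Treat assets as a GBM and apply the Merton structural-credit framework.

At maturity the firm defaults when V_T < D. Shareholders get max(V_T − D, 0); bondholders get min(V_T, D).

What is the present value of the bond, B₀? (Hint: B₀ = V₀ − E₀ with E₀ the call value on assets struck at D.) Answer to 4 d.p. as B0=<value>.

d₁ = [ln(V₀/D) + (r + σ²/2)T] / (σ√T)
   = [ln(206.1910/189.2413) + (0.0771 + 0.5·0.5352²)·8.1690] / (0.5352·√8.1690)
   = [0.085780 + 1.799790] / 1.529680 = 1.232657
d₂ = d₁ − σ√T = 1.232657 − 1.529680 = -0.297023
N(d₁) = 0.891148,  N(d₂) = 0.383224,  e^(−rT) = 0.532682
E₀ = V₀·N(d₁) − D·e^(−rT)·N(d₂)
   = 206.1910·0.891148 − 189.2413·0.532682·0.383224 = 145.115578
B₀ = V₀ − E₀ = 206.1910 − 145.115578 = 61.075422

B0=61.0754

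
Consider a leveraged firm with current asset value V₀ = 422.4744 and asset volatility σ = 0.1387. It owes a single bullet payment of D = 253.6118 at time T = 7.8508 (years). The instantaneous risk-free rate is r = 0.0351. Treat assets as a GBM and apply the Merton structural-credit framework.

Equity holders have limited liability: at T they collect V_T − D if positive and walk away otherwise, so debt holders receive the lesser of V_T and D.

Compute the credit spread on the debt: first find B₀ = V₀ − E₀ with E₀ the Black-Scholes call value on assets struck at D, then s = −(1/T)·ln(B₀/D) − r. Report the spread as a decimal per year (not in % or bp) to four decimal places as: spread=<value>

spread=0.0006

d₁ = [ln(V₀/D) + (r + σ²/2)T] / (σ√T)
   = [ln(422.4744/253.6118) + (0.0351 + 0.5·0.1387²)·7.8508] / (0.1387·√7.8508)
   = [0.510324 + 0.351079] / 0.388627 = 2.216526
d₂ = d₁ − σ√T = 2.216526 − 0.388627 = 1.827899
N(d₁) = 0.986672,  N(d₂) = 0.966218,  e^(−rT) = 0.759145
E₀ = V₀·N(d₁) − D·e^(−rT)·N(d₂)
   = 422.4744·0.986672 − 253.6118·0.759145·0.966218 = 230.819808
B₀ = V₀ − E₀ = 422.4744 − 230.819808 = 191.654592
spread = −(1/T)·ln(B₀/D) − r = −(1/7.8508)·ln(191.654592/253.6118) − 0.0351 = 0.00057917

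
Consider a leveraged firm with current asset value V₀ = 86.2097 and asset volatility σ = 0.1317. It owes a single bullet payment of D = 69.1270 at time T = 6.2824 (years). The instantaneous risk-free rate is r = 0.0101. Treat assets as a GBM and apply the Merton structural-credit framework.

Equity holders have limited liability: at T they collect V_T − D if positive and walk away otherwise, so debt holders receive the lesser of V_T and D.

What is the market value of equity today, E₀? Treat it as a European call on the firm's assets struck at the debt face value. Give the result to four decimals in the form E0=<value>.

d₁ = [ln(V₀/D) + (r + σ²/2)T] / (σ√T)
   = [ln(86.2097/69.1270) + (0.0101 + 0.5·0.1317²)·6.2824] / (0.1317·√6.2824)
   = [0.220837 + 0.117936] / 0.330102 = 1.026268
d₂ = d₁ − σ√T = 1.026268 − 0.330102 = 0.696165
N(d₁) = 0.847617,  N(d₂) = 0.756837,  e^(−rT) = 0.938519
E₀ = V₀·N(d₁) − D·e^(−rT)·N(d₂)
   = 86.2097·0.847617 − 69.1270·0.938519·0.756837 = 23.971495

E0=23.9715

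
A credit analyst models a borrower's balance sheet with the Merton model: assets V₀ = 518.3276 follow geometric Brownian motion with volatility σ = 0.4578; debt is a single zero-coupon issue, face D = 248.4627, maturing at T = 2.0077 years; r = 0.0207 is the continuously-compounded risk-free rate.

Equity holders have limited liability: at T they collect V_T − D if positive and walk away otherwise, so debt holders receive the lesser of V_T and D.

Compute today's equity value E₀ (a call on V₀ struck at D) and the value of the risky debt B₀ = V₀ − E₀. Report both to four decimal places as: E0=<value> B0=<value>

E0=292.3862 B0=225.9414

d₁ = [ln(V₀/D) + (r + σ²/2)T] / (σ√T)
   = [ln(518.3276/248.4627) + (0.0207 + 0.5·0.4578²)·2.0077] / (0.4578·√2.0077)
   = [0.735315 + 0.251947] / 0.648672 = 1.521974
d₂ = d₁ − σ√T = 1.521974 − 0.648672 = 0.873302
N(d₁) = 0.935992,  N(d₂) = 0.808751,  e^(−rT) = 0.959292
E₀ = V₀·N(d₁) − D·e^(−rT)·N(d₂)
   = 518.3276·0.935992 − 248.4627·0.959292·0.808751 = 292.386172
B₀ = V₀ − E₀ = 518.3276 − 292.386172 = 225.941428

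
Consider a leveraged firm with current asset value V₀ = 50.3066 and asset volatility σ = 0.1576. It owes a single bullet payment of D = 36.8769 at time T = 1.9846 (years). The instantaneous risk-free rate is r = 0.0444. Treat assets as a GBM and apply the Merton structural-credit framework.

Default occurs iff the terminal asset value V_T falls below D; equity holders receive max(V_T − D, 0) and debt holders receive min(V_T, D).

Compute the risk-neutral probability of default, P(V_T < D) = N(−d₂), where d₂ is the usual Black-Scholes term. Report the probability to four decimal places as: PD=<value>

PD=0.0460

d₁ = [ln(V₀/D) + (r + σ²/2)T] / (σ√T)
   = [ln(50.3066/36.8769) + (0.0444 + 0.5·0.1576²)·1.9846] / (0.1576·√1.9846)
   = [0.310551 + 0.112763] / 0.222020 = 1.906644
d₂ = d₁ − σ√T = 1.906644 − 0.222020 = 1.684624
risk-neutral PD = N(−d₂) = N(-1.684624) = 0.046031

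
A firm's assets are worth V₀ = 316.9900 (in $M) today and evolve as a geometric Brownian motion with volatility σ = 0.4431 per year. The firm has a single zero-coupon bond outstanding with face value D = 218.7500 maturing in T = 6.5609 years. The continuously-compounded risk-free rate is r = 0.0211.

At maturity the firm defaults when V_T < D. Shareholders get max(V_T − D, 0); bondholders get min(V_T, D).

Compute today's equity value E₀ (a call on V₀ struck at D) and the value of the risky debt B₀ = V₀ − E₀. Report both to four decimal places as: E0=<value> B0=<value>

d₁ = [ln(V₀/D) + (r + σ²/2)T] / (σ√T)
   = [ln(316.9900/218.7500) + (0.0211 + 0.5·0.4431²)·6.5609] / (0.4431·√6.5609)
   = [0.370941 + 0.782511] / 1.134968 = 1.016286
d₂ = d₁ − σ√T = 1.016286 − 1.134968 = -0.118682
N(d₁) = 0.845253,  N(d₂) = 0.452764,  e^(−rT) = 0.870720
E₀ = V₀·N(d₁) − D·e^(−rT)·N(d₂)
   = 316.9900·0.845253 − 218.7500·0.870720·0.452764 = 181.698964
B₀ = V₀ − E₀ = 316.9900 − 181.698964 = 135.291036

E0=181.6990 B0=135.2910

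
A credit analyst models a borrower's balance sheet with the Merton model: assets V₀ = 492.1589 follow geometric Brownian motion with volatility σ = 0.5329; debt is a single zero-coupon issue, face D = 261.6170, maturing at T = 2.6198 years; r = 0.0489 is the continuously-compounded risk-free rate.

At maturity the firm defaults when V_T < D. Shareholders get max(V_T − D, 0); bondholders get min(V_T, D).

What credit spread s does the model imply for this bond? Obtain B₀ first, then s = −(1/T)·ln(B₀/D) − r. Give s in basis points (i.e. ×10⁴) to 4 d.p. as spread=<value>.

d₁ = [ln(V₀/D) + (r + σ²/2)T] / (σ√T)
   = [ln(492.1589/261.6170) + (0.0489 + 0.5·0.5329²)·2.6198] / (0.5329·√2.6198)
   = [0.631920 + 0.500097] / 0.862541 = 1.312421
d₂ = d₁ − σ√T = 1.312421 − 0.862541 = 0.449880
N(d₁) = 0.905311,  N(d₂) = 0.673601,  e^(−rT) = 0.879758
E₀ = V₀·N(d₁) − D·e^(−rT)·N(d₂)
   = 492.1589·0.905311 − 261.6170·0.879758·0.673601 = 290.520924
B₀ = V₀ − E₀ = 492.1589 − 290.520924 = 201.637976
spread = −(1/T)·ln(B₀/D) − r = −(1/2.6198)·ln(201.637976/261.6170) − 0.0489 = 0.05049984
in basis points: 0.05049984 × 10⁴ = 504.9984 bp

spread=504.9984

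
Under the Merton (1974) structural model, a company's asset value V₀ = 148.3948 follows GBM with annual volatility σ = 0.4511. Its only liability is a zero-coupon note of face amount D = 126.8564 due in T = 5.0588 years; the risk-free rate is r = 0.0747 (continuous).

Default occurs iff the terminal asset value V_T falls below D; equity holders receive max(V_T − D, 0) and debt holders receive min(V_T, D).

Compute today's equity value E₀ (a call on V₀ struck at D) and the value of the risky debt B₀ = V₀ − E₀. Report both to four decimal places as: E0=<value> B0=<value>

E0=81.9110 B0=66.4838

d₁ = [ln(V₀/D) + (r + σ²/2)T] / (σ√T)
   = [ln(148.3948/126.8564) + (0.0747 + 0.5·0.4511²)·5.0588] / (0.4511·√5.0588)
   = [0.156821 + 0.892603] / 1.014604 = 1.034318
d₂ = d₁ − σ√T = 1.034318 − 1.014604 = 0.019714
N(d₁) = 0.849506,  N(d₂) = 0.507864,  e^(−rT) = 0.685304
E₀ = V₀·N(d₁) − D·e^(−rT)·N(d₂)
   = 148.3948·0.849506 − 126.8564·0.685304·0.507864 = 81.911014
B₀ = V₀ − E₀ = 148.3948 − 81.911014 = 66.483786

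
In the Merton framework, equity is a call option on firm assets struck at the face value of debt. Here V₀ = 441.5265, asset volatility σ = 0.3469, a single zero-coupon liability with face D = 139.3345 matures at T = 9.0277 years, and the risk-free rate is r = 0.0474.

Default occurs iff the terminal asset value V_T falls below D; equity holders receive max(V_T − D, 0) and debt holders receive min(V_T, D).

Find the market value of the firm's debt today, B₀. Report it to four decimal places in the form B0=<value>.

d₁ = [ln(V₀/D) + (r + σ²/2)T] / (σ√T)
   = [ln(441.5265/139.3345) + (0.0474 + 0.5·0.3469²)·9.0277] / (0.3469·√9.0277)
   = [1.153361 + 0.971108] / 1.042300 = 2.038250
d₂ = d₁ − σ√T = 2.038250 − 1.042300 = 0.995950
N(d₁) = 0.979238,  N(d₂) = 0.840363,  e^(−rT) = 0.651868
E₀ = V₀·N(d₁) − D·e^(−rT)·N(d₂)
   = 441.5265·0.979238 − 139.3345·0.651868·0.840363 = 356.031090
B₀ = V₀ − E₀ = 441.5265 − 356.031090 = 85.495410

B0=85.4954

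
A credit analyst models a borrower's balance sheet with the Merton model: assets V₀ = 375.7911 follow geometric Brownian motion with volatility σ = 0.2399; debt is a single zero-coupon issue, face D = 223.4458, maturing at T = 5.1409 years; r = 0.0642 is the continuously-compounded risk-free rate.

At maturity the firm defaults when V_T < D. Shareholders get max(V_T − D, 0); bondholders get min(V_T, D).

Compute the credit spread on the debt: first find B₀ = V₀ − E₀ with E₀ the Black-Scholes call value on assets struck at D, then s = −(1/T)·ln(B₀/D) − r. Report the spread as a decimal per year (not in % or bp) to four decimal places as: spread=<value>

spread=0.0040

d₁ = [ln(V₀/D) + (r + σ²/2)T] / (σ√T)
   = [ln(375.7911/223.4458) + (0.0642 + 0.5·0.2399²)·5.1409] / (0.2399·√5.1409)
   = [0.519865 + 0.477980] / 0.543939 = 1.834481
d₂ = d₁ − σ√T = 1.834481 − 0.543939 = 1.290542
N(d₁) = 0.966709,  N(d₂) = 0.901569,  e^(−rT) = 0.718891
E₀ = V₀·N(d₁) − D·e^(−rT)·N(d₂)
   = 375.7911·0.966709 − 223.4458·0.718891·0.901569 = 218.458697
B₀ = V₀ − E₀ = 375.7911 − 218.458697 = 157.332403
spread = −(1/T)·ln(B₀/D) − r = −(1/5.1409)·ln(157.332403/223.4458) − 0.0642 = 0.00403865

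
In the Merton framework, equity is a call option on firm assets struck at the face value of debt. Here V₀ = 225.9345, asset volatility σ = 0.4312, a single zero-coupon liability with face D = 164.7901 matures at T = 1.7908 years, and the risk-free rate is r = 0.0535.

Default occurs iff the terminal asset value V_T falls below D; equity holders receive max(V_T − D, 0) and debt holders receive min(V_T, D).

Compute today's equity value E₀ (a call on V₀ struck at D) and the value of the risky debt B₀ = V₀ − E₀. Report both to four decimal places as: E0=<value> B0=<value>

d₁ = [ln(V₀/D) + (r + σ²/2)T] / (σ√T)
   = [ln(225.9345/164.7901) + (0.0535 + 0.5·0.4312²)·1.7908] / (0.4312·√1.7908)
   = [0.315573 + 0.262293] / 0.577035 = 1.001438
d₂ = d₁ − σ√T = 1.001438 − 0.577035 = 0.424403
N(d₁) = 0.841693,  N(d₂) = 0.664364,  e^(−rT) = 0.908639
E₀ = V₀·N(d₁) − D·e^(−rT)·N(d₂)
   = 225.9345·0.841693 − 164.7901·0.908639·0.664364 = 90.689055
B₀ = V₀ − E₀ = 225.9345 − 90.689055 = 135.245445

E0=90.6891 B0=135.2454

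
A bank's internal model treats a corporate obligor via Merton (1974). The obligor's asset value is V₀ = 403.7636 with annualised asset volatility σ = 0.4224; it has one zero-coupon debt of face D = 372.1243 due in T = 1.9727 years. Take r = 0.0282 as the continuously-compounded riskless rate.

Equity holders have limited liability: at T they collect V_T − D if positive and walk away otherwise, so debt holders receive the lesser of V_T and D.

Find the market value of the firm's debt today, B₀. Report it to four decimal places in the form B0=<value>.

d₁ = [ln(V₀/D) + (r + σ²/2)T] / (σ√T)
   = [ln(403.7636/372.1243) + (0.0282 + 0.5·0.4224²)·1.9727] / (0.4224·√1.9727)
   = [0.081602 + 0.231616] / 0.593273 = 0.527949
d₂ = d₁ − σ√T = 0.527949 − 0.593273 = -0.065323
N(d₁) = 0.701233,  N(d₂) = 0.473958,  e^(−rT) = 0.945889
E₀ = V₀·N(d₁) − D·e^(−rT)·N(d₂)
   = 403.7636·0.701233 − 372.1243·0.945889·0.473958 = 116.304530
B₀ = V₀ − E₀ = 403.7636 − 116.304530 = 287.459070

B0=287.4591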